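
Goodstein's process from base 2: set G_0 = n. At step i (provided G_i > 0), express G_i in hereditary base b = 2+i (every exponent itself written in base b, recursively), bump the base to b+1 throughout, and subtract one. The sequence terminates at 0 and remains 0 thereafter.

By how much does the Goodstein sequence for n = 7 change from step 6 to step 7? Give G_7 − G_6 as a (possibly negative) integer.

(0) 7|_2 = 2^2 + 2 + 1 ↦ 3^3 + 3 + 1|_3 = 31 ⇒ 30
(1) 30|_3 = 3^3 + 3 ↦ 4^4 + 4|_4 = 260 ⇒ 259
(2) 259|_4 = 4^4 + 3 ↦ 5^5 + 3|_5 = 3128 ⇒ 3127
(3) 3127|_5 = 5^5 + 2 ↦ 6^6 + 2|_6 = 46658 ⇒ 46657
(4) 46657|_6 = 6^6 + 1 ↦ 7^7 + 1|_7 = 823544 ⇒ 823543
(5) 823543|_7 = 7^7 ↦ 8^8|_8 = 16777216 ⇒ 16777215
(6) 16777215|_8 = 7·8^7 + 7·8^6 + 7·8^5 + 7·8^4 + 7·8^3 + 7·8^2 + 7·8 + 7 ↦ 7·9^7 + 7·9^6 + 7·9^5 + 7·9^4 + 7·9^3 + 7·9^2 + 7·9 + 7|_9 = 37665880 ⇒ 37665879

20888664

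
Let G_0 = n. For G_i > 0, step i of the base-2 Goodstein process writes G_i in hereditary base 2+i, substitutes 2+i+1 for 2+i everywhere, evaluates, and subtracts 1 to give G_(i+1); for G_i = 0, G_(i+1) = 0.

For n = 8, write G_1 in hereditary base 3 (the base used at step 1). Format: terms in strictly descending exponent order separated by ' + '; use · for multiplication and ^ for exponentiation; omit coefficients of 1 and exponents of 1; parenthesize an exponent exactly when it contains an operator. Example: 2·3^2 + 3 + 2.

step 0: 8 = 2^(2 + 1); sub 3 for 2: 3^(3 + 1); = 81; G_1 = 81−1 = 80
step 1: 80 = 2·3^3 + 2·3^2 + 2·3 + 2; sub 4 for 3: 2·4^4 + 2·4^2 + 2·4 + 2; = 554; G_2 = 554−1 = 553

2·3^3 + 2·3^2 + 2·3 + 2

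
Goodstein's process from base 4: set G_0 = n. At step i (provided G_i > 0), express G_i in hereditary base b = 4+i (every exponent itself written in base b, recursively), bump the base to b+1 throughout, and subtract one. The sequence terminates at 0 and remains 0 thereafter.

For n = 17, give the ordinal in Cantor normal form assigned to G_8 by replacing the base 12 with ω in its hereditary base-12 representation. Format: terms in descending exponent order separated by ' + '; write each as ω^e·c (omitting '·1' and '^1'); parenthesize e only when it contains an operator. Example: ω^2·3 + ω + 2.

ω·4 + 11

base 4: 17 = 4^2 + 1; at 5: 5^2 + 1 = 26; next = 25
base 5: 25 = 5^2; at 6: 6^2 = 36; next = 35
base 6: 35 = 5·6 + 5; at 7: 5·7 + 5 = 40; next = 39
base 7: 39 = 5·7 + 4; at 8: 5·8 + 4 = 44; next = 43
base 8: 43 = 5·8 + 3; at 9: 5·9 + 3 = 48; next = 47
base 9: 47 = 5·9 + 2; at 10: 5·10 + 2 = 52; next = 51
base 10: 51 = 5·10 + 1; at 11: 5·11 + 1 = 56; next = 55
base 11: 55 = 5·11; at 12: 5·12 = 60; next = 59
base 12: 59 = 4·12 + 11; at 13: 4·13 + 11 = 63; next = 62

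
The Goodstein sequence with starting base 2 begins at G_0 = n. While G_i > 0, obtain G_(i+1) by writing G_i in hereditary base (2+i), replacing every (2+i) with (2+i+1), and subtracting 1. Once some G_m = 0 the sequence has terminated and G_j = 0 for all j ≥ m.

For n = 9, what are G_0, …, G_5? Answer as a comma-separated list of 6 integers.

9, 81, 1023, 9842, 140743, 2471826

G_0=9  [base 2] 2^(2 + 1) + 1  →[2↦3]→  3^(3 + 1) + 1 = 82  −1 ⇒ G_1=81
G_1=81  [base 3] 3^(3 + 1)  →[3↦4]→  4^(4 + 1) = 1024  −1 ⇒ G_2=1023
G_2=1023  [base 4] 3·4^4 + 3·4^3 + 3·4^2 + 3·4 + 3  →[4↦5]→  3·5^5 + 3·5^3 + 3·5^2 + 3·5 + 3 = 9843  −1 ⇒ G_3=9842
G_3=9842  [base 5] 3·5^5 + 3·5^3 + 3·5^2 + 3·5 + 2  →[5↦6]→  3·6^6 + 3·6^3 + 3·6^2 + 3·6 + 2 = 140744  −1 ⇒ G_4=140743
G_4=140743  [base 6] 3·6^6 + 3·6^3 + 3·6^2 + 3·6 + 1  →[6↦7]→  3·7^7 + 3·7^3 + 3·7^2 + 3·7 + 1 = 2471827  −1 ⇒ G_5=2471826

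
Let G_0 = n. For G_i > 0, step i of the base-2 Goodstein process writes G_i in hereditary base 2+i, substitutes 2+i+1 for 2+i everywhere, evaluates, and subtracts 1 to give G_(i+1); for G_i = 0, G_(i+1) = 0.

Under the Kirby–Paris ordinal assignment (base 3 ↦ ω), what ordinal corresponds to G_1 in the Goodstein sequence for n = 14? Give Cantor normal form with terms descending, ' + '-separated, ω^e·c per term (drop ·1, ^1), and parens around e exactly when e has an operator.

i=0: 14 = 2^(2 + 1) + 2^2 + 2 (b=2); 2→3: 3^(3 + 1) + 3^3 + 3 = 111; 111−1 = 110
i=1: 110 = 3^(3 + 1) + 3^3 + 2 (b=3); 3→4: 4^(4 + 1) + 4^4 + 2 = 1282; 1282−1 = 1281

ω^(ω + 1) + ω^ω + 2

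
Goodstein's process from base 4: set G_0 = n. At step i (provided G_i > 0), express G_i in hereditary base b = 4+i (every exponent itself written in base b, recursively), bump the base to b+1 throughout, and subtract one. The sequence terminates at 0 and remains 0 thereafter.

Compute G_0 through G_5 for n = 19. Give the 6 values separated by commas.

[0] 19 ≡ 4^2 + 3 (base 4). Lift 5: 28. −1: 27.
[1] 27 ≡ 5^2 + 2 (base 5). Lift 6: 38. −1: 37.
[2] 37 ≡ 6^2 + 1 (base 6). Lift 7: 50. −1: 49.
[3] 49 ≡ 7^2 (base 7). Lift 8: 64. −1: 63.
[4] 63 ≡ 7·8 + 7 (base 8). Lift 9: 70. −1: 69.

19, 27, 37, 49, 63, 69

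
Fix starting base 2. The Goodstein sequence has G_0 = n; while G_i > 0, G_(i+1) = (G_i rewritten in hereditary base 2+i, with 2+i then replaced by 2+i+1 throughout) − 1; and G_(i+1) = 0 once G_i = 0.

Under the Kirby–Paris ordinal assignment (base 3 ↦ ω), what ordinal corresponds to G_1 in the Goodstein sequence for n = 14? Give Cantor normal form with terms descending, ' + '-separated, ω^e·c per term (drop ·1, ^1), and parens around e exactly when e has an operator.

ω^(ω + 1) + ω^ω + 2

[0] 14 ≡ 2^(2 + 1) + 2^2 + 2 (base 2). Lift 3: 111. −1: 110.
[1] 110 ≡ 3^(3 + 1) + 3^3 + 2 (base 3). Lift 4: 1282. −1: 1281.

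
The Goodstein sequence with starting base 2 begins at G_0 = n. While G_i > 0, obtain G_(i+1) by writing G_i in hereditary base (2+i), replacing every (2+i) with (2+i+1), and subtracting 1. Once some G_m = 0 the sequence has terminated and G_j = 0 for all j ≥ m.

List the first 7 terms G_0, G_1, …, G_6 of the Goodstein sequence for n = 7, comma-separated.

step 0: 7 = 2^2 + 2 + 1; sub 3 for 2: 3^3 + 3 + 1; = 31; G_1 = 31−1 = 30
step 1: 30 = 3^3 + 3; sub 4 for 3: 4^4 + 4; = 260; G_2 = 260−1 = 259
step 2: 259 = 4^4 + 3; sub 5 for 4: 5^5 + 3; = 3128; G_3 = 3128−1 = 3127
step 3: 3127 = 5^5 + 2; sub 6 for 5: 6^6 + 2; = 46658; G_4 = 46658−1 = 46657
step 4: 46657 = 6^6 + 1; sub 7 for 6: 7^7 + 1; = 823544; G_5 = 823544−1 = 823543
step 5: 823543 = 7^7; sub 8 for 7: 8^8; = 16777216; G_6 = 16777216−1 = 16777215

7, 30, 259, 3127, 46657, 823543, 16777215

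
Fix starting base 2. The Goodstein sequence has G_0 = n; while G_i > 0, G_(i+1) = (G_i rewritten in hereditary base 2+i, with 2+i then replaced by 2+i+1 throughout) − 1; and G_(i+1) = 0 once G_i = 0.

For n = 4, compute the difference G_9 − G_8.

42

G_0=4  [base 2] 2^2  →[2↦3]→  3^3 = 27  −1 ⇒ G_1=26
G_1=26  [base 3] 2·3^2 + 2·3 + 2  →[3↦4]→  2·4^2 + 2·4 + 2 = 42  −1 ⇒ G_2=41
G_2=41  [base 4] 2·4^2 + 2·4 + 1  →[4↦5]→  2·5^2 + 2·5 + 1 = 61  −1 ⇒ G_3=60
G_3=60  [base 5] 2·5^2 + 2·5  →[5↦6]→  2·6^2 + 2·6 = 84  −1 ⇒ G_4=83
G_4=83  [base 6] 2·6^2 + 6 + 5  →[6↦7]→  2·7^2 + 7 + 5 = 110  −1 ⇒ G_5=109
G_5=109  [base 7] 2·7^2 + 7 + 4  →[7↦8]→  2·8^2 + 8 + 4 = 140  −1 ⇒ G_6=139
G_6=139  [base 8] 2·8^2 + 8 + 3  →[8↦9]→  2·9^2 + 9 + 3 = 174  −1 ⇒ G_7=173
G_7=173  [base 9] 2·9^2 + 9 + 2  →[9↦10]→  2·10^2 + 10 + 2 = 212  −1 ⇒ G_8=211
G_8=211  [base 10] 2·10^2 + 10 + 1  →[10↦11]→  2·11^2 + 11 + 1 = 254  −1 ⇒ G_9=253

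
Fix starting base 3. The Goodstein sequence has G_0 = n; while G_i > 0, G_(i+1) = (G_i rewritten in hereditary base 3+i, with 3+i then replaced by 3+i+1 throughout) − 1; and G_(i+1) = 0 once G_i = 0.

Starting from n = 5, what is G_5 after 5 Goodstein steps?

5 —HB3→ 3 + 2 —bump→ 4 + 2 = 6 —(−1)→ 5
5 —HB4→ 4 + 1 —bump→ 5 + 1 = 6 —(−1)→ 5
5 —HB5→ 5 —bump→ 6 = 6 —(−1)→ 5
5 —HB6→ 5 —bump→ 5 = 5 —(−1)→ 4
4 —HB7→ 4 —bump→ 4 = 4 —(−1)→ 3

3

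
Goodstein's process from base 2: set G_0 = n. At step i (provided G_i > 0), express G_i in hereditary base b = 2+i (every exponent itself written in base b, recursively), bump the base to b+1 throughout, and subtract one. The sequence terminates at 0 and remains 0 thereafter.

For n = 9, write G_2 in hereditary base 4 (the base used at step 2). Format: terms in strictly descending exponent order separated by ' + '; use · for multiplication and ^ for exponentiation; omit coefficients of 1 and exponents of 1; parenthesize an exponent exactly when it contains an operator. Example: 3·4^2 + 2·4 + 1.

[0] 9 ≡ 2^(2 + 1) + 1 (base 2). Lift 3: 82. −1: 81.
[1] 81 ≡ 3^(3 + 1) (base 3). Lift 4: 1024. −1: 1023.

3·4^4 + 3·4^3 + 3·4^2 + 3·4 + 3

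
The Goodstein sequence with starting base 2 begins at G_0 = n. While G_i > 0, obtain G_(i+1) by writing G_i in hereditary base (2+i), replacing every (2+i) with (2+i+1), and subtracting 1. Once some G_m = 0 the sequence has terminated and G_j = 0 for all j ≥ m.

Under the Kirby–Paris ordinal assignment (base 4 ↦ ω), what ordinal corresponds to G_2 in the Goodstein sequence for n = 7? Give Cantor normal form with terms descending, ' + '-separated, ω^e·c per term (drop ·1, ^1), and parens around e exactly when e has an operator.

base 2: 7 = 2^2 + 2 + 1; at 3: 3^3 + 3 + 1 = 31; next = 30
base 3: 30 = 3^3 + 3; at 4: 4^4 + 4 = 260; next = 259
base 4: 259 = 4^4 + 3; at 5: 5^5 + 3 = 3128; next = 3127

ω^ω + 3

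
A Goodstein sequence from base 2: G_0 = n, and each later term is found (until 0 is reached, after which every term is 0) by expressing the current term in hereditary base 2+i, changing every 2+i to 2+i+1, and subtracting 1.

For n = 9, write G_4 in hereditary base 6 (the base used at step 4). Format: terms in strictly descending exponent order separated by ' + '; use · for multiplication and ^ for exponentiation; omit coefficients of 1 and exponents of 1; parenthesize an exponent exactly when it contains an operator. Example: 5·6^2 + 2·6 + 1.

3·6^6 + 3·6^3 + 3·6^2 + 3·6 + 1

step 0: 9 = 2^(2 + 1) + 1; sub 3 for 2: 3^(3 + 1) + 1; = 82; G_1 = 82−1 = 81
step 1: 81 = 3^(3 + 1); sub 4 for 3: 4^(4 + 1); = 1024; G_2 = 1024−1 = 1023
step 2: 1023 = 3·4^4 + 3·4^3 + 3·4^2 + 3·4 + 3; sub 5 for 4: 3·5^5 + 3·5^3 + 3·5^2 + 3·5 + 3; = 9843; G_3 = 9843−1 = 9842
step 3: 9842 = 3·5^5 + 3·5^3 + 3·5^2 + 3·5 + 2; sub 6 for 5: 3·6^6 + 3·6^3 + 3·6^2 + 3·6 + 2; = 140744; G_4 = 140744−1 = 140743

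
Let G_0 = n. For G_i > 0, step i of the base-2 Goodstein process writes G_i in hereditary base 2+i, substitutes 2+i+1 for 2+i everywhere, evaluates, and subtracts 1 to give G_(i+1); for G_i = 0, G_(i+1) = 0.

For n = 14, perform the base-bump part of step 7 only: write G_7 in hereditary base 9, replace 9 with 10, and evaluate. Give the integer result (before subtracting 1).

100000555552

step 0: 14 = 2^(2 + 1) + 2^2 + 2; sub 3 for 2: 3^(3 + 1) + 3^3 + 3; = 111; G_1 = 111−1 = 110
step 1: 110 = 3^(3 + 1) + 3^3 + 2; sub 4 for 3: 4^(4 + 1) + 4^4 + 2; = 1282; G_2 = 1282−1 = 1281
step 2: 1281 = 4^(4 + 1) + 4^4 + 1; sub 5 for 4: 5^(5 + 1) + 5^5 + 1; = 18751; G_3 = 18751−1 = 18750
step 3: 18750 = 5^(5 + 1) + 5^5; sub 6 for 5: 6^(6 + 1) + 6^6; = 326592; G_4 = 326592−1 = 326591
step 4: 326591 = 6^(6 + 1) + 5·6^5 + 5·6^4 + 5·6^3 + 5·6^2 + 5·6 + 5; sub 7 for 6: 7^(7 + 1) + 5·7^5 + 5·7^4 + 5·7^3 + 5·7^2 + 5·7 + 5; = 5862841; G_5 = 5862841−1 = 5862840
step 5: 5862840 = 7^(7 + 1) + 5·7^5 + 5·7^4 + 5·7^3 + 5·7^2 + 5·7 + 4; sub 8 for 7: 8^(8 + 1) + 5·8^5 + 5·8^4 + 5·8^3 + 5·8^2 + 5·8 + 4; = 134404972; G_6 = 134404972−1 = 134404971
step 6: 134404971 = 8^(8 + 1) + 5·8^5 + 5·8^4 + 5·8^3 + 5·8^2 + 5·8 + 3; sub 9 for 8: 9^(9 + 1) + 5·9^5 + 5·9^4 + 5·9^3 + 5·9^2 + 5·9 + 3; = 3487116549; G_7 = 3487116549−1 = 3487116548
step 7: 3487116548 = 9^(9 + 1) + 5·9^5 + 5·9^4 + 5·9^3 + 5·9^2 + 5·9 + 2; sub 10 for 9: 10^(10 + 1) + 5·10^5 + 5·10^4 + 5·10^3 + 5·10^2 + 5·10 + 2; = 100000555552; G_8 = 100000555552−1 = 100000555551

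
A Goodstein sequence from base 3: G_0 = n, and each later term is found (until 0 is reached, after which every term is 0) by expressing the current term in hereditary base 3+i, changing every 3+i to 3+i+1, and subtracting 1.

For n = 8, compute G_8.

(0) 8|_3 = 2·3 + 2 ↦ 2·4 + 2|_4 = 10 ⇒ 9
(1) 9|_4 = 2·4 + 1 ↦ 2·5 + 1|_5 = 11 ⇒ 10
(2) 10|_5 = 2·5 ↦ 2·6|_6 = 12 ⇒ 11
(3) 11|_6 = 6 + 5 ↦ 7 + 5|_7 = 12 ⇒ 11
(4) 11|_7 = 7 + 4 ↦ 8 + 4|_8 = 12 ⇒ 11
(5) 11|_8 = 8 + 3 ↦ 9 + 3|_9 = 12 ⇒ 11
(6) 11|_9 = 9 + 2 ↦ 10 + 2|_10 = 12 ⇒ 11
(7) 11|_10 = 10 + 1 ↦ 11 + 1|_11 = 12 ⇒ 11

11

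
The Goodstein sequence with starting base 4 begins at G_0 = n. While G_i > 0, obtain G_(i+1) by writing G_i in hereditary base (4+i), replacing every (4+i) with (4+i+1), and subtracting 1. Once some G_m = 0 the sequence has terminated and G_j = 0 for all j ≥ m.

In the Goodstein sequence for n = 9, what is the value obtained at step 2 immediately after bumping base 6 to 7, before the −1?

12

(0) 9|_4 = 2·4 + 1 ↦ 2·5 + 1|_5 = 11 ⇒ 10
(1) 10|_5 = 2·5 ↦ 2·6|_6 = 12 ⇒ 11
(2) 11|_6 = 6 + 5 ↦ 7 + 5|_7 = 12 ⇒ 11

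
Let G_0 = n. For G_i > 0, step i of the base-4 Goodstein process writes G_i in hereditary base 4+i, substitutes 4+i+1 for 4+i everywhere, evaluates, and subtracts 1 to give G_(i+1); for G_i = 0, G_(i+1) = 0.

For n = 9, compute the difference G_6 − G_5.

[0] 9 ≡ 2·4 + 1 (base 4). Lift 5: 11. −1: 10.
[1] 10 ≡ 2·5 (base 5). Lift 6: 12. −1: 11.
[2] 11 ≡ 6 + 5 (base 6). Lift 7: 12. −1: 11.
[3] 11 ≡ 7 + 4 (base 7). Lift 8: 12. −1: 11.
[4] 11 ≡ 8 + 3 (base 8). Lift 9: 12. −1: 11.
[5] 11 ≡ 9 + 2 (base 9). Lift 10: 12. −1: 11.

0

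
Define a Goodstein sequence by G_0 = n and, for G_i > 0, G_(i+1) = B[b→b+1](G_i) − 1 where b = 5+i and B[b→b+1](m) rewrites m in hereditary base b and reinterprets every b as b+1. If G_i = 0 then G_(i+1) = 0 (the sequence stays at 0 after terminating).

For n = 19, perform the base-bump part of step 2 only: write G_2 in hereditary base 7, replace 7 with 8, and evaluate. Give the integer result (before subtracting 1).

26

step 0: 19 = 3·5 + 4; sub 6 for 5: 3·6 + 4; = 22; G_1 = 22−1 = 21
step 1: 21 = 3·6 + 3; sub 7 for 6: 3·7 + 3; = 24; G_2 = 24−1 = 23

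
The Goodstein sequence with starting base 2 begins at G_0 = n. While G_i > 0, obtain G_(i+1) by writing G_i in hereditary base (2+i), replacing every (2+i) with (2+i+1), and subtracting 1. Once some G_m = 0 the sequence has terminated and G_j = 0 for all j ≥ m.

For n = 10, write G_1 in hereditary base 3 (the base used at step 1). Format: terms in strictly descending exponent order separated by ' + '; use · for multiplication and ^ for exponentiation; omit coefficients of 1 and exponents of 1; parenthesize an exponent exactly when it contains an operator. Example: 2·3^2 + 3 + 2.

3^(3 + 1) + 2

10 —HB2→ 2^(2 + 1) + 2 —bump→ 3^(3 + 1) + 3 = 84 —(−1)→ 83
83 —HB3→ 3^(3 + 1) + 2 —bump→ 4^(4 + 1) + 2 = 1026 —(−1)→ 1025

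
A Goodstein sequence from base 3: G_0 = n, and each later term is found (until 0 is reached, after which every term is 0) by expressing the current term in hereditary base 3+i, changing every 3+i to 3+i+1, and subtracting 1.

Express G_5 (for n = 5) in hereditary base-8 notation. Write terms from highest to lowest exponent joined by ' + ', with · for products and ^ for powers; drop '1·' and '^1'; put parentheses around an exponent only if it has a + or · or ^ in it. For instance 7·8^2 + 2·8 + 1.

step 0: 5 = 3 + 2; sub 4 for 3: 4 + 2; = 6; G_1 = 6−1 = 5
step 1: 5 = 4 + 1; sub 5 for 4: 5 + 1; = 6; G_2 = 6−1 = 5
step 2: 5 = 5; sub 6 for 5: 6; = 6; G_3 = 6−1 = 5
step 3: 5 = 5; sub 7 for 6: 5; = 5; G_4 = 5−1 = 4
step 4: 4 = 4; sub 8 for 7: 4; = 4; G_5 = 4−1 = 3
step 5: 3 = 3; sub 9 for 8: 3; = 3; G_6 = 3−1 = 2

3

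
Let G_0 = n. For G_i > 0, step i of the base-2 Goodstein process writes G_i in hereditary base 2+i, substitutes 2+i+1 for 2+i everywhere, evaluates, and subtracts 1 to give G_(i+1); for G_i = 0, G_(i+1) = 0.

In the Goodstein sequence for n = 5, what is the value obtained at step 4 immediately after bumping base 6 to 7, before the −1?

[0] 5 ≡ 2^2 + 1 (base 2). Lift 3: 28. −1: 27.
[1] 27 ≡ 3^3 (base 3). Lift 4: 256. −1: 255.
[2] 255 ≡ 3·4^3 + 3·4^2 + 3·4 + 3 (base 4). Lift 5: 468. −1: 467.
[3] 467 ≡ 3·5^3 + 3·5^2 + 3·5 + 2 (base 5). Lift 6: 776. −1: 775.
[4] 775 ≡ 3·6^3 + 3·6^2 + 3·6 + 1 (base 6). Lift 7: 1198. −1: 1197.

1198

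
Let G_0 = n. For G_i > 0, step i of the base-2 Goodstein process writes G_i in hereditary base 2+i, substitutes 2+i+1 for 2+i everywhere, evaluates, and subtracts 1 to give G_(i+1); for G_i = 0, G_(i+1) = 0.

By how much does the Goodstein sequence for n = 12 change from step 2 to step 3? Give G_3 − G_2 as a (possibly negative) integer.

14620

G_0=12  [base 2] 2^(2 + 1) + 2^2  →[2↦3]→  3^(3 + 1) + 3^3 = 108  −1 ⇒ G_1=107
G_1=107  [base 3] 3^(3 + 1) + 2·3^2 + 2·3 + 2  →[3↦4]→  4^(4 + 1) + 2·4^2 + 2·4 + 2 = 1066  −1 ⇒ G_2=1065
G_2=1065  [base 4] 4^(4 + 1) + 2·4^2 + 2·4 + 1  →[4↦5]→  5^(5 + 1) + 2·5^2 + 2·5 + 1 = 15686  −1 ⇒ G_3=15685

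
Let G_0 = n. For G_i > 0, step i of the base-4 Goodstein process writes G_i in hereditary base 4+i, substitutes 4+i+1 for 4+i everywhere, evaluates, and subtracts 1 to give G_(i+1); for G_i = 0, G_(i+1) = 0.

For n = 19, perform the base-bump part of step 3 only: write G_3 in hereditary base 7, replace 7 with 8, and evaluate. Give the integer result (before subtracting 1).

(0) 19|_4 = 4^2 + 3 ↦ 5^2 + 3|_5 = 28 ⇒ 27
(1) 27|_5 = 5^2 + 2 ↦ 6^2 + 2|_6 = 38 ⇒ 37
(2) 37|_6 = 6^2 + 1 ↦ 7^2 + 1|_7 = 50 ⇒ 49
(3) 49|_7 = 7^2 ↦ 8^2|_8 = 64 ⇒ 63

64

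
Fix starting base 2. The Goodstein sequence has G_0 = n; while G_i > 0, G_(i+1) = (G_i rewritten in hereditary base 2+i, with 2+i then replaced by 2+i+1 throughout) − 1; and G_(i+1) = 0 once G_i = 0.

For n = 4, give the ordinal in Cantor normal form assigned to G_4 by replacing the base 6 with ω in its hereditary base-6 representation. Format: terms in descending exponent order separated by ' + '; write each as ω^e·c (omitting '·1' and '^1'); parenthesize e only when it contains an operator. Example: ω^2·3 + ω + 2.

i=0: 4 = 2^2 (b=2); 2→3: 3^3 = 27; 27−1 = 26
i=1: 26 = 2·3^2 + 2·3 + 2 (b=3); 3→4: 2·4^2 + 2·4 + 2 = 42; 42−1 = 41
i=2: 41 = 2·4^2 + 2·4 + 1 (b=4); 4→5: 2·5^2 + 2·5 + 1 = 61; 61−1 = 60
i=3: 60 = 2·5^2 + 2·5 (b=5); 5→6: 2·6^2 + 2·6 = 84; 84−1 = 83

ω^2·2 + ω + 5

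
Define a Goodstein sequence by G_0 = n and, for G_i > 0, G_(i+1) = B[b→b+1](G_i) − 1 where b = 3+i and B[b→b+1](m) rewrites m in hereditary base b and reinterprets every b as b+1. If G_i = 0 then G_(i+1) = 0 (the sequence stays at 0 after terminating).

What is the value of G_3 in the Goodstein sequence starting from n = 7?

i=0: 7 = 2·3 + 1 (b=3); 3→4: 2·4 + 1 = 9; 9−1 = 8
i=1: 8 = 2·4 (b=4); 4→5: 2·5 = 10; 10−1 = 9
i=2: 9 = 5 + 4 (b=5); 5→6: 6 + 4 = 10; 10−1 = 9
i=3: 9 = 6 + 3 (b=6); 6→7: 7 + 3 = 10; 10−1 = 9

9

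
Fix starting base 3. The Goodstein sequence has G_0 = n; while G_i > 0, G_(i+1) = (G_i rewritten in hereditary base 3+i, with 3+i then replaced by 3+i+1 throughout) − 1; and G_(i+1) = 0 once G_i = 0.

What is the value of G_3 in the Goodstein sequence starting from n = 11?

(0) 11|_3 = 3^2 + 2 ↦ 4^2 + 2|_4 = 18 ⇒ 17
(1) 17|_4 = 4^2 + 1 ↦ 5^2 + 1|_5 = 26 ⇒ 25
(2) 25|_5 = 5^2 ↦ 6^2|_6 = 36 ⇒ 35
(3) 35|_6 = 5·6 + 5 ↦ 5·7 + 5|_7 = 40 ⇒ 39

35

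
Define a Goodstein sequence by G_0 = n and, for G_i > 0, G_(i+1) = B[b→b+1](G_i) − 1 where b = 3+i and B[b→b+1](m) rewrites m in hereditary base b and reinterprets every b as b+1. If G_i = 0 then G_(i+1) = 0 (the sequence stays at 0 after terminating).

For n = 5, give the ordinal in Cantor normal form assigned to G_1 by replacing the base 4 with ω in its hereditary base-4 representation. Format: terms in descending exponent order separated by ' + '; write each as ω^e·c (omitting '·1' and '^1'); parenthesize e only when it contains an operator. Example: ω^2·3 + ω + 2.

ω + 1

i=0: 5 = 3 + 2 (b=3); 3→4: 4 + 2 = 6; 6−1 = 5
i=1: 5 = 4 + 1 (b=4); 4→5: 5 + 1 = 6; 6−1 = 5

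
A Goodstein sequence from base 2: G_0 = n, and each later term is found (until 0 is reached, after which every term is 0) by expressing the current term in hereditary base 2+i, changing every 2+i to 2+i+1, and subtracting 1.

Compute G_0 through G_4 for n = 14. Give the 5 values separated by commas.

base 2: 14 = 2^(2 + 1) + 2^2 + 2; at 3: 3^(3 + 1) + 3^3 + 3 = 111; next = 110
base 3: 110 = 3^(3 + 1) + 3^3 + 2; at 4: 4^(4 + 1) + 4^4 + 2 = 1282; next = 1281
base 4: 1281 = 4^(4 + 1) + 4^4 + 1; at 5: 5^(5 + 1) + 5^5 + 1 = 18751; next = 18750
base 5: 18750 = 5^(5 + 1) + 5^5; at 6: 6^(6 + 1) + 6^6 = 326592; next = 326591

14, 110, 1281, 18750, 326591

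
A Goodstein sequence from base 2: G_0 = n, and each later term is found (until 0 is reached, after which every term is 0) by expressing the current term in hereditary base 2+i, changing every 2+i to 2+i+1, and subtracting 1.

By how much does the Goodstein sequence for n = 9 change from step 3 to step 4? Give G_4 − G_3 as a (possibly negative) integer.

130901

i=0: 9 = 2^(2 + 1) + 1 (b=2); 2→3: 3^(3 + 1) + 1 = 82; 82−1 = 81
i=1: 81 = 3^(3 + 1) (b=3); 3→4: 4^(4 + 1) = 1024; 1024−1 = 1023
i=2: 1023 = 3·4^4 + 3·4^3 + 3·4^2 + 3·4 + 3 (b=4); 4→5: 3·5^5 + 3·5^3 + 3·5^2 + 3·5 + 3 = 9843; 9843−1 = 9842
i=3: 9842 = 3·5^5 + 3·5^3 + 3·5^2 + 3·5 + 2 (b=5); 5→6: 3·6^6 + 3·6^3 + 3·6^2 + 3·6 + 2 = 140744; 140744−1 = 140743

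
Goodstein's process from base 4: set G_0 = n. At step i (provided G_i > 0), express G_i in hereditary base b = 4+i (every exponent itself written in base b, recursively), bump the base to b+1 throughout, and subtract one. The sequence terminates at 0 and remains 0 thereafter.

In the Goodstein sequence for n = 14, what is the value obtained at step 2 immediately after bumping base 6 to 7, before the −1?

21

[0] 14 ≡ 3·4 + 2 (base 4). Lift 5: 17. −1: 16.
[1] 16 ≡ 3·5 + 1 (base 5). Lift 6: 19. −1: 18.
[2] 18 ≡ 3·6 (base 6). Lift 7: 21. −1: 20.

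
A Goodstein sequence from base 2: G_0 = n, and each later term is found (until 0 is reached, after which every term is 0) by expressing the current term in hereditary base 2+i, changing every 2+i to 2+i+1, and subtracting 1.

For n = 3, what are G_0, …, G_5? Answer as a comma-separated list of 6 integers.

3, 3, 3, 2, 1, 0

3 —HB2→ 2 + 1 —bump→ 3 + 1 = 4 —(−1)→ 3
3 —HB3→ 3 —bump→ 4 = 4 —(−1)→ 3
3 —HB4→ 3 —bump→ 3 = 3 —(−1)→ 2
2 —HB5→ 2 —bump→ 2 = 2 —(−1)→ 1
1 —HB6→ 1 —bump→ 1 = 1 —(−1)→ 0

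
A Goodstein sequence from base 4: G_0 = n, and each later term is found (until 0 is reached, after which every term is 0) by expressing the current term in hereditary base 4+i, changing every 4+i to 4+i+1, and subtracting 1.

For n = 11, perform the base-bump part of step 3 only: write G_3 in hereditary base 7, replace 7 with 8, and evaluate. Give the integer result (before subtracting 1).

[0] 11 ≡ 2·4 + 3 (base 4). Lift 5: 13. −1: 12.
[1] 12 ≡ 2·5 + 2 (base 5). Lift 6: 14. −1: 13.
[2] 13 ≡ 2·6 + 1 (base 6). Lift 7: 15. −1: 14.
[3] 14 ≡ 2·7 (base 7). Lift 8: 16. −1: 15.

16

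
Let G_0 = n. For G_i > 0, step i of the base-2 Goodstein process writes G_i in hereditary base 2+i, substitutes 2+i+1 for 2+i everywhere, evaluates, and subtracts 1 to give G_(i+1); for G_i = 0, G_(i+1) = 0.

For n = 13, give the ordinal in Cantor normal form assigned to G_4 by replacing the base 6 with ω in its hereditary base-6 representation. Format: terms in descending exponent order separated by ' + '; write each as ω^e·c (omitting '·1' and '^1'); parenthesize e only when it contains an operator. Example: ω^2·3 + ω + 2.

ω^(ω + 1) + ω^3·3 + ω^2·3 + ω·3 + 1

13 —HB2→ 2^(2 + 1) + 2^2 + 1 —bump→ 3^(3 + 1) + 3^3 + 1 = 109 —(−1)→ 108
108 —HB3→ 3^(3 + 1) + 3^3 —bump→ 4^(4 + 1) + 4^4 = 1280 —(−1)→ 1279
1279 —HB4→ 4^(4 + 1) + 3·4^3 + 3·4^2 + 3·4 + 3 —bump→ 5^(5 + 1) + 3·5^3 + 3·5^2 + 3·5 + 3 = 16093 —(−1)→ 16092
16092 —HB5→ 5^(5 + 1) + 3·5^3 + 3·5^2 + 3·5 + 2 —bump→ 6^(6 + 1) + 3·6^3 + 3·6^2 + 3·6 + 2 = 280712 —(−1)→ 280711
280711 —HB6→ 6^(6 + 1) + 3·6^3 + 3·6^2 + 3·6 + 1 —bump→ 7^(7 + 1) + 3·7^3 + 3·7^2 + 3·7 + 1 = 5765999 —(−1)→ 5765998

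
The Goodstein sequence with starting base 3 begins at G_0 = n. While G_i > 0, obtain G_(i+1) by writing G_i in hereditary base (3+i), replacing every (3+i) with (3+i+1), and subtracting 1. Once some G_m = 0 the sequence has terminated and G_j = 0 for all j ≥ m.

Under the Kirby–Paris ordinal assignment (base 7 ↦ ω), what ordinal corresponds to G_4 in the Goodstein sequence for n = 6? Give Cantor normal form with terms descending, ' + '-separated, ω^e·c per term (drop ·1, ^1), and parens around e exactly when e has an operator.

ω

[0] 6 ≡ 2·3 (base 3). Lift 4: 8. −1: 7.
[1] 7 ≡ 4 + 3 (base 4). Lift 5: 8. −1: 7.
[2] 7 ≡ 5 + 2 (base 5). Lift 6: 8. −1: 7.
[3] 7 ≡ 6 + 1 (base 6). Lift 7: 8. −1: 7.
[4] 7 ≡ 7 (base 7). Lift 8: 8. −1: 7.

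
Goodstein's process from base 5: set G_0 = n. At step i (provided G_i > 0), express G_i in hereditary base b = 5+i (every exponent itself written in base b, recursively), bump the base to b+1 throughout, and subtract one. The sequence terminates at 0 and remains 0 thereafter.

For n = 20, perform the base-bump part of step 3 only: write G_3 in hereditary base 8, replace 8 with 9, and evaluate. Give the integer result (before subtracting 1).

base 5: 20 = 4·5; at 6: 4·6 = 24; next = 23
base 6: 23 = 3·6 + 5; at 7: 3·7 + 5 = 26; next = 25
base 7: 25 = 3·7 + 4; at 8: 3·8 + 4 = 28; next = 27
base 8: 27 = 3·8 + 3; at 9: 3·9 + 3 = 30; next = 29

30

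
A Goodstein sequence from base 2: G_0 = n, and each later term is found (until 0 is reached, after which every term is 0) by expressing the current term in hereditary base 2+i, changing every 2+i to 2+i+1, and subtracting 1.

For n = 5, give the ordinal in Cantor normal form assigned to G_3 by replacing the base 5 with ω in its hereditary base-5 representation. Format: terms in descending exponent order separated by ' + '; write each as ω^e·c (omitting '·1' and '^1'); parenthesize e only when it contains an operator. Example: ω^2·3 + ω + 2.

G_0 = 5. HB_2(5) = 2^2 + 1. Bump = 28. G_1 = 27.
G_1 = 27. HB_3(27) = 3^3. Bump = 256. G_2 = 255.
G_2 = 255. HB_4(255) = 3·4^3 + 3·4^2 + 3·4 + 3. Bump = 468. G_3 = 467.
G_3 = 467. HB_5(467) = 3·5^3 + 3·5^2 + 3·5 + 2. Bump = 776. G_4 = 775.

ω^3·3 + ω^2·3 + ω·3 + 2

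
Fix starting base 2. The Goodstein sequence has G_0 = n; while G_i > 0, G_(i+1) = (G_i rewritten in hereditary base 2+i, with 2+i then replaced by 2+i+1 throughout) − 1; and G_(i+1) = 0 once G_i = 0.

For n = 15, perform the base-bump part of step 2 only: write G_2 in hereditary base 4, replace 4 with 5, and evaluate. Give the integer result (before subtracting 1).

base 2: 15 = 2^(2 + 1) + 2^2 + 2 + 1; at 3: 3^(3 + 1) + 3^3 + 3 + 1 = 112; next = 111
base 3: 111 = 3^(3 + 1) + 3^3 + 3; at 4: 4^(4 + 1) + 4^4 + 4 = 1284; next = 1283
base 4: 1283 = 4^(4 + 1) + 4^4 + 3; at 5: 5^(5 + 1) + 5^5 + 3 = 18753; next = 18752

18753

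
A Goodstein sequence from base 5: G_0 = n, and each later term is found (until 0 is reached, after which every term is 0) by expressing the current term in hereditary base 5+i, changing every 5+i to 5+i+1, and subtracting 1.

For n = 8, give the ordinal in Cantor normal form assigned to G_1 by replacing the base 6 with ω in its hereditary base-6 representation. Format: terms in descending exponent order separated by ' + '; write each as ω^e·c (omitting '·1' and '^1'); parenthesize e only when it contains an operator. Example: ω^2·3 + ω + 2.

ω + 2

(0) 8|_5 = 5 + 3 ↦ 6 + 3|_6 = 9 ⇒ 8
(1) 8|_6 = 6 + 2 ↦ 7 + 2|_7 = 9 ⇒ 8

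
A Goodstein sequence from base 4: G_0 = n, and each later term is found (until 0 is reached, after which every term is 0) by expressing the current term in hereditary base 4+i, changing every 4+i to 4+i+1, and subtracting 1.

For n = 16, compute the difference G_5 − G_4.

base 4: 16 = 4^2; at 5: 5^2 = 25; next = 24
base 5: 24 = 4·5 + 4; at 6: 4·6 + 4 = 28; next = 27
base 6: 27 = 4·6 + 3; at 7: 4·7 + 3 = 31; next = 30
base 7: 30 = 4·7 + 2; at 8: 4·8 + 2 = 34; next = 33
base 8: 33 = 4·8 + 1; at 9: 4·9 + 1 = 37; next = 36

3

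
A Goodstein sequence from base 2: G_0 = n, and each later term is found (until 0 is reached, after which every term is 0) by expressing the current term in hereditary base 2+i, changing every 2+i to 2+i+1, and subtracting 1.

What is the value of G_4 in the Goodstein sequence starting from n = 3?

(0) 3|_2 = 2 + 1 ↦ 3 + 1|_3 = 4 ⇒ 3
(1) 3|_3 = 3 ↦ 4|_4 = 4 ⇒ 3
(2) 3|_4 = 3 ↦ 3|_5 = 3 ⇒ 2
(3) 2|_5 = 2 ↦ 2|_6 = 2 ⇒ 1

1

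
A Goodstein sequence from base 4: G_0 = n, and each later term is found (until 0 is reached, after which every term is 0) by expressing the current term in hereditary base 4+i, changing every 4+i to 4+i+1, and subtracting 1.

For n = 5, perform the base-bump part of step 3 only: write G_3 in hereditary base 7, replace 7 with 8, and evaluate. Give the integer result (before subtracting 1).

4

5 —HB4→ 4 + 1 —bump→ 5 + 1 = 6 —(−1)→ 5
5 —HB5→ 5 —bump→ 6 = 6 —(−1)→ 5
5 —HB6→ 5 —bump→ 5 = 5 —(−1)→ 4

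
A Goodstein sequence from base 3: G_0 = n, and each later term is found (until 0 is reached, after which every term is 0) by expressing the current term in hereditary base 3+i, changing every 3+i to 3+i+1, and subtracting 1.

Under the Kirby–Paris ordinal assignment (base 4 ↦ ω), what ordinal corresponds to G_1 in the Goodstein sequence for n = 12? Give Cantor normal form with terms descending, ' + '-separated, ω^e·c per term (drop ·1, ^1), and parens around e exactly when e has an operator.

[0] 12 ≡ 3^2 + 3 (base 3). Lift 4: 20. −1: 19.
[1] 19 ≡ 4^2 + 3 (base 4). Lift 5: 28. −1: 27.

ω^2 + 3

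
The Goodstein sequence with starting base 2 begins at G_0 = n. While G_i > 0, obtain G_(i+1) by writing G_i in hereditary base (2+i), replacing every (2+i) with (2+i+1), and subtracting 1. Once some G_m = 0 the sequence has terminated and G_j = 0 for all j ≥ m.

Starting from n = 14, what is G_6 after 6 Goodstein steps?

134404971

14 —HB2→ 2^(2 + 1) + 2^2 + 2 —bump→ 3^(3 + 1) + 3^3 + 3 = 111 —(−1)→ 110
110 —HB3→ 3^(3 + 1) + 3^3 + 2 —bump→ 4^(4 + 1) + 4^4 + 2 = 1282 —(−1)→ 1281
1281 —HB4→ 4^(4 + 1) + 4^4 + 1 —bump→ 5^(5 + 1) + 5^5 + 1 = 18751 —(−1)→ 18750
18750 —HB5→ 5^(5 + 1) + 5^5 —bump→ 6^(6 + 1) + 6^6 = 326592 —(−1)→ 326591
326591 —HB6→ 6^(6 + 1) + 5·6^5 + 5·6^4 + 5·6^3 + 5·6^2 + 5·6 + 5 —bump→ 7^(7 + 1) + 5·7^5 + 5·7^4 + 5·7^3 + 5·7^2 + 5·7 + 5 = 5862841 —(−1)→ 5862840
5862840 —HB7→ 7^(7 + 1) + 5·7^5 + 5·7^4 + 5·7^3 + 5·7^2 + 5·7 + 4 —bump→ 8^(8 + 1) + 5·8^5 + 5·8^4 + 5·8^3 + 5·8^2 + 5·8 + 4 = 134404972 —(−1)→ 134404971
134404971 —HB8→ 8^(8 + 1) + 5·8^5 + 5·8^4 + 5·8^3 + 5·8^2 + 5·8 + 3 —bump→ 9^(9 + 1) + 5·9^5 + 5·9^4 + 5·9^3 + 5·9^2 + 5·9 + 3 = 3487116549 —(−1)→ 3487116548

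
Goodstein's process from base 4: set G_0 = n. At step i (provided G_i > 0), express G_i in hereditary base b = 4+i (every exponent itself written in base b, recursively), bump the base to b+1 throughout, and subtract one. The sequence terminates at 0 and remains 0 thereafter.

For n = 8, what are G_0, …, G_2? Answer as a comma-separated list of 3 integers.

8, 9, 9

(0) 8|_4 = 2·4 ↦ 2·5|_5 = 10 ⇒ 9
(1) 9|_5 = 5 + 4 ↦ 6 + 4|_6 = 10 ⇒ 9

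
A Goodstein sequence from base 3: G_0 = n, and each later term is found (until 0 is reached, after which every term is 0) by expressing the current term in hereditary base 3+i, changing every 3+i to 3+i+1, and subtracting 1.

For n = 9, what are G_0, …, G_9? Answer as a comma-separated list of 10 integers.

9, 15, 17, 19, 21, 23, 24, 25, 26, 27

9 —HB3→ 3^2 —bump→ 4^2 = 16 —(−1)→ 15
15 —HB4→ 3·4 + 3 —bump→ 3·5 + 3 = 18 —(−1)→ 17
17 —HB5→ 3·5 + 2 —bump→ 3·6 + 2 = 20 —(−1)→ 19
19 —HB6→ 3·6 + 1 —bump→ 3·7 + 1 = 22 —(−1)→ 21
21 —HB7→ 3·7 —bump→ 3·8 = 24 —(−1)→ 23
23 —HB8→ 2·8 + 7 —bump→ 2·9 + 7 = 25 —(−1)→ 24
24 —HB9→ 2·9 + 6 —bump→ 2·10 + 6 = 26 —(−1)→ 25
25 —HB10→ 2·10 + 5 —bump→ 2·11 + 5 = 27 —(−1)→ 26
26 —HB11→ 2·11 + 4 —bump→ 2·12 + 4 = 28 —(−1)→ 27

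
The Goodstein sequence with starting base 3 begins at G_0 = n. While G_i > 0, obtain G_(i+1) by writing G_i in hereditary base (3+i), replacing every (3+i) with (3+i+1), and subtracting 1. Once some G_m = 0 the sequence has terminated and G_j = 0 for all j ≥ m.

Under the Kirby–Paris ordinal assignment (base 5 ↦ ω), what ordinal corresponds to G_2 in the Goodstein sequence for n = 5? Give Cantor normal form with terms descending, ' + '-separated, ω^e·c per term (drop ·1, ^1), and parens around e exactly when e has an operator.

ω

G_0 = 5. HB_3(5) = 3 + 2. Bump = 6. G_1 = 5.
G_1 = 5. HB_4(5) = 4 + 1. Bump = 6. G_2 = 5.
G_2 = 5. HB_5(5) = 5. Bump = 6. G_3 = 5.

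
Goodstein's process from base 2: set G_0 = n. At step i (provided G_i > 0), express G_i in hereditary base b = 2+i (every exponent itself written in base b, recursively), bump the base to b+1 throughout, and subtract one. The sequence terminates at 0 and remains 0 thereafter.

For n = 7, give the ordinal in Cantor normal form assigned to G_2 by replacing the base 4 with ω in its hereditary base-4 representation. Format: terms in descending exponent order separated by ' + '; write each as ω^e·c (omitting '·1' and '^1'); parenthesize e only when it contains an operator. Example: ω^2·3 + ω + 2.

ω^ω + 3

base 2: 7 = 2^2 + 2 + 1; at 3: 3^3 + 3 + 1 = 31; next = 30
base 3: 30 = 3^3 + 3; at 4: 4^4 + 4 = 260; next = 259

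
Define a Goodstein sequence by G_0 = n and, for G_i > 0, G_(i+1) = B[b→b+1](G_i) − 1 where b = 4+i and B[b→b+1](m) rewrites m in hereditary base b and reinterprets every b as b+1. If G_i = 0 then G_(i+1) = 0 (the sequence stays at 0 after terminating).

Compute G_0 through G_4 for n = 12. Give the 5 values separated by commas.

[0] 12 ≡ 3·4 (base 4). Lift 5: 15. −1: 14.
[1] 14 ≡ 2·5 + 4 (base 5). Lift 6: 16. −1: 15.
[2] 15 ≡ 2·6 + 3 (base 6). Lift 7: 17. −1: 16.
[3] 16 ≡ 2·7 + 2 (base 7). Lift 8: 18. −1: 17.

12, 14, 15, 16, 17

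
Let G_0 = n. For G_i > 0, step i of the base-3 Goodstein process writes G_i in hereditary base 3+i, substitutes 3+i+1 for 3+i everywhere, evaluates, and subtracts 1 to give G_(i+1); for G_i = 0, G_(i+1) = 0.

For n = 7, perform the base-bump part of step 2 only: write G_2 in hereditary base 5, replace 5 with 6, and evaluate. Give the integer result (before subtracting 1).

10

(0) 7|_3 = 2·3 + 1 ↦ 2·4 + 1|_4 = 9 ⇒ 8
(1) 8|_4 = 2·4 ↦ 2·5|_5 = 10 ⇒ 9
(2) 9|_5 = 5 + 4 ↦ 6 + 4|_6 = 10 ⇒ 9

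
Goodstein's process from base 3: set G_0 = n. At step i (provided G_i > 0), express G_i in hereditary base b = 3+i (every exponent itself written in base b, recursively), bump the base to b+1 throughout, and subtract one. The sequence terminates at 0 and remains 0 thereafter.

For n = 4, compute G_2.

4

G_0=4  [base 3] 3 + 1  →[3↦4]→  4 + 1 = 5  −1 ⇒ G_1=4
G_1=4  [base 4] 4  →[4↦5]→  5 = 5  −1 ⇒ G_2=4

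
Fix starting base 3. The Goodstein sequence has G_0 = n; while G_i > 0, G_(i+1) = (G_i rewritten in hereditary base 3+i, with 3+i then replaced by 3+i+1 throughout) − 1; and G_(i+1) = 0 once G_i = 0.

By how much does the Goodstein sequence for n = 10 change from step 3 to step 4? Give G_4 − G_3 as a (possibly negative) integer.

3

[0] 10 ≡ 3^2 + 1 (base 3). Lift 4: 17. −1: 16.
[1] 16 ≡ 4^2 (base 4). Lift 5: 25. −1: 24.
[2] 24 ≡ 4·5 + 4 (base 5). Lift 6: 28. −1: 27.
[3] 27 ≡ 4·6 + 3 (base 6). Lift 7: 31. −1: 30.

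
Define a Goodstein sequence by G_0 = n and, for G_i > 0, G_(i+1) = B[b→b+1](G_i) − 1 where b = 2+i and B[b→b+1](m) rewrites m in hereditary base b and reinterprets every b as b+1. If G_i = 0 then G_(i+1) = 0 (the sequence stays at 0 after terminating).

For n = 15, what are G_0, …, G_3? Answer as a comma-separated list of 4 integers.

(0) 15|_2 = 2^(2 + 1) + 2^2 + 2 + 1 ↦ 3^(3 + 1) + 3^3 + 3 + 1|_3 = 112 ⇒ 111
(1) 111|_3 = 3^(3 + 1) + 3^3 + 3 ↦ 4^(4 + 1) + 4^4 + 4|_4 = 1284 ⇒ 1283
(2) 1283|_4 = 4^(4 + 1) + 4^4 + 3 ↦ 5^(5 + 1) + 5^5 + 3|_5 = 18753 ⇒ 18752

15, 111, 1283, 18752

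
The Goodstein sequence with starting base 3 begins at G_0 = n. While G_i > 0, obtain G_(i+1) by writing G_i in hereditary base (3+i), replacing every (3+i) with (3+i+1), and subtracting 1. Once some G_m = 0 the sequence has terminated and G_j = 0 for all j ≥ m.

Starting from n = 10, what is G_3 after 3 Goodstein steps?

base 3: 10 = 3^2 + 1; at 4: 4^2 + 1 = 17; next = 16
base 4: 16 = 4^2; at 5: 5^2 = 25; next = 24
base 5: 24 = 4·5 + 4; at 6: 4·6 + 4 = 28; next = 27
base 6: 27 = 4·6 + 3; at 7: 4·7 + 3 = 31; next = 30

27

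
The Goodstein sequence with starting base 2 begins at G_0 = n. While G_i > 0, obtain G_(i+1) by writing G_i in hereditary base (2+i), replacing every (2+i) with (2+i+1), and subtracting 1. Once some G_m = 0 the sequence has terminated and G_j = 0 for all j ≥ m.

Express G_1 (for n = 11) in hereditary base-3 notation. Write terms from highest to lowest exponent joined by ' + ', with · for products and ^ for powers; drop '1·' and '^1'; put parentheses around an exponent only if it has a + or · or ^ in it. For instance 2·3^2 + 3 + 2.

(0) 11|_2 = 2^(2 + 1) + 2 + 1 ↦ 3^(3 + 1) + 3 + 1|_3 = 85 ⇒ 84
(1) 84|_3 = 3^(3 + 1) + 3 ↦ 4^(4 + 1) + 4|_4 = 1028 ⇒ 1027

3^(3 + 1) + 3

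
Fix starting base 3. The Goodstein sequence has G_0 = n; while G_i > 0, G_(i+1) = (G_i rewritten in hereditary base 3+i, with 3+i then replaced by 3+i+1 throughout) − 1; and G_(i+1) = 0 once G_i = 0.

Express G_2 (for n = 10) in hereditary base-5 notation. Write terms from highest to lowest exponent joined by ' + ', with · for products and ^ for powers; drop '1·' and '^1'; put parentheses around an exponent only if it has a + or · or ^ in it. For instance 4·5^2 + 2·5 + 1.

(0) 10|_3 = 3^2 + 1 ↦ 4^2 + 1|_4 = 17 ⇒ 16
(1) 16|_4 = 4^2 ↦ 5^2|_5 = 25 ⇒ 24

4·5 + 4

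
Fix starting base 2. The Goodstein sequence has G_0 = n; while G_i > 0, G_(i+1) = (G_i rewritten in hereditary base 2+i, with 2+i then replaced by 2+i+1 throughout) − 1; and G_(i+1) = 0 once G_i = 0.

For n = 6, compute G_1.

step 0: 6 = 2^2 + 2; sub 3 for 2: 3^3 + 3; = 30; G_1 = 30−1 = 29
step 1: 29 = 3^3 + 2; sub 4 for 3: 4^4 + 2; = 258; G_2 = 258−1 = 257

29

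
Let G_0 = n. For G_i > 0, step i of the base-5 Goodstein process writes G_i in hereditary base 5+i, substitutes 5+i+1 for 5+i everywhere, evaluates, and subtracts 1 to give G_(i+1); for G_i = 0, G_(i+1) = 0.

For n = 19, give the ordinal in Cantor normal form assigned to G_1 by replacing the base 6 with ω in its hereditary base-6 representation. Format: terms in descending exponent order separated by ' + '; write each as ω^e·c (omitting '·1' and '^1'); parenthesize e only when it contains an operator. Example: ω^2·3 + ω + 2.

G_0 = 19. HB_5(19) = 3·5 + 4. Bump = 22. G_1 = 21.
G_1 = 21. HB_6(21) = 3·6 + 3. Bump = 24. G_2 = 23.

ω·3 + 3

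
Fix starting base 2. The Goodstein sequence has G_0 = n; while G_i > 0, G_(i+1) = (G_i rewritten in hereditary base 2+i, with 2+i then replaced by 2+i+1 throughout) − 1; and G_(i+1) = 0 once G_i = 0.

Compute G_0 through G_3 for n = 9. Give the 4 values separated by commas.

[0] 9 ≡ 2^(2 + 1) + 1 (base 2). Lift 3: 82. −1: 81.
[1] 81 ≡ 3^(3 + 1) (base 3). Lift 4: 1024. −1: 1023.
[2] 1023 ≡ 3·4^4 + 3·4^3 + 3·4^2 + 3·4 + 3 (base 4). Lift 5: 9843. −1: 9842.

9, 81, 1023, 9842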